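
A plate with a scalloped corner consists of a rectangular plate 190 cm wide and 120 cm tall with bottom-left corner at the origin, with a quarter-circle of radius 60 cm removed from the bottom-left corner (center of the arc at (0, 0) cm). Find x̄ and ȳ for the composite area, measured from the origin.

Part | A | x̄ᵢ | ȳᵢ | A·x̄ᵢ | A·ȳᵢ
plate | 22800.00 | 95.00 | 60.00 | 2166000.00 | 1368000.00
removed quarter-circle | -2827.43 | 25.46 | 25.46 | -72000.00 | -72000.00
Σ | 19972.57 |  |  | 2094000.00 | 1296000.00
x̄ = 2094000.00 / 19972.57 = 104.84 cm
ȳ = 1296000.00 / 19972.57 = 64.89 cm

x̄ = 104.84 cm, ȳ = 64.89 cm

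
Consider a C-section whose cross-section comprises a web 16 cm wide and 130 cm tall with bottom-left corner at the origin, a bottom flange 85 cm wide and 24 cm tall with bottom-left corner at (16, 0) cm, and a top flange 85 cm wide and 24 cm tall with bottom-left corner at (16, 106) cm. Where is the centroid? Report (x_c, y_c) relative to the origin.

web: A = 16 × 130 = 2080.00, centroid at (8.00, 65.00).
bottom flange: A = 85 × 24 = 2040.00, centroid at (58.50, 12.00).
top flange: A = 85 × 24 = 2040.00, centroid at (58.50, 118.00).
ΣA = 6160.00 cm², ΣAx_c = 255320.00 cm³, ΣAy_c = 400400.00 cm³.
x_c = 255320.00/6160.00 = 41.45 cm; y_c = 400400.00/6160.00 = 65.00 cm.

x_c = 41.45 cm, y_c = 65.00 cm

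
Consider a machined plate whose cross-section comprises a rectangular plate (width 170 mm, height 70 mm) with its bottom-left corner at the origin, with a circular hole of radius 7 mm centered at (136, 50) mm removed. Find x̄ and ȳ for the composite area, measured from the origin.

Part | A | x̄ᵢ | ȳᵢ | A·x̄ᵢ | A·ȳᵢ
plate | 11900.00 | 85.00 | 35.00 | 1011500.00 | 416500.00
hole | -153.94 | 136.00 | 50.00 | -20935.57 | -7696.90
Σ | 11746.06 |  |  | 990564.43 | 408803.10
x̄ = 990564.43 / 11746.06 = 84.33 mm
ȳ = 408803.10 / 11746.06 = 34.80 mm

x̄ = 84.33 mm, ȳ = 34.80 mm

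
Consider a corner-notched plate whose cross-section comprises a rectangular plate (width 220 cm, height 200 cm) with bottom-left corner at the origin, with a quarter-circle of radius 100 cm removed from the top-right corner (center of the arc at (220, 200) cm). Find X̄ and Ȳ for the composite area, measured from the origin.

X̄ = 95.32 cm, Ȳ = 87.49 cm

plate: A = 220 × 200 = 44000.00, centroid at (110.00, 100.00).
removed quarter-circle: A = −¼π·100² = -7853.98, centroid at (177.56, 157.56).
ΣA = 36146.02 cm², ΣAX̄ = 3445457.37 cm³, ΣAȲ = 3162537.01 cm³.
X̄ = 3445457.37/36146.02 = 95.32 cm; Ȳ = 3162537.01/36146.02 = 87.49 cm.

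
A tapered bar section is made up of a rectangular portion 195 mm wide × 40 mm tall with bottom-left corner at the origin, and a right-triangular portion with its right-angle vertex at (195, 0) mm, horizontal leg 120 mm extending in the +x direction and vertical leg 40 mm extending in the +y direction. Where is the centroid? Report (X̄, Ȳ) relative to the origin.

X̄ = 129.85 mm, Ȳ = 18.43 mm

Part | A | x̄ᵢ | ȳᵢ | A·x̄ᵢ | A·ȳᵢ
rectangular portion | 7800.00 | 97.50 | 20.00 | 760500.00 | 156000.00
triangular portion | 2400.00 | 235.00 | 13.33 | 564000.00 | 32000.00
Σ | 10200.00 |  |  | 1324500.00 | 188000.00
X̄ = 1324500.00 / 10200.00 = 129.85 mm
Ȳ = 188000.00 / 10200.00 = 18.43 mm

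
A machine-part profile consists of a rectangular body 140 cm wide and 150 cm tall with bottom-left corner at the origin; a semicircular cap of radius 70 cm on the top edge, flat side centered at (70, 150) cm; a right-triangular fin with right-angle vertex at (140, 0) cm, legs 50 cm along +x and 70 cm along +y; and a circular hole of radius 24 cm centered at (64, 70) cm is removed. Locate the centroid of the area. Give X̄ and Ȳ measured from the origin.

X̄ = 75.68 cm, Ȳ = 100.30 cm

Part | A | x̄ᵢ | ȳᵢ | A·x̄ᵢ | A·ȳᵢ
rectangular body | 21000.00 | 70.00 | 75.00 | 1470000.00 | 1575000.00
semicircular top | 7696.90 | 70.00 | 179.71 | 538783.14 | 1383201.97
triangular fin | 1750.00 | 156.67 | 23.33 | 274166.67 | 40833.33
hole | -1809.56 | 64.00 | 70.00 | -115811.67 | -126669.02
Σ | 28637.34 |  |  | 2167138.14 | 2872366.28
X̄ = 2167138.14 / 28637.34 = 75.68 cm
Ȳ = 2872366.28 / 28637.34 = 100.30 cm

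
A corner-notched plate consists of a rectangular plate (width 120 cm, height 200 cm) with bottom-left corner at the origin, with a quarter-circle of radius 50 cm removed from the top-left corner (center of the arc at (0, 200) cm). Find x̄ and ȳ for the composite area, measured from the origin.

x̄ = 63.46 cm, ȳ = 92.98 cm

plate: A = 120 × 200 = 24000.00, centroid at (60.00, 100.00).
removed quarter-circle: A = −¼π·50² = -1963.50, centroid at (21.22, 178.78).
ΣA = 22036.50 cm²
ΣAx̄ = (24000.00)(60.00) + (-1963.50)(21.22) = 1398333.33 cm³
ΣAȳ = (24000.00)(100.00) + (-1963.50)(178.78) = 2048967.58 cm³
x̄ = 1398333.33 / 22036.50 = 63.46 cm
ȳ = 2048967.58 / 22036.50 = 92.98 cm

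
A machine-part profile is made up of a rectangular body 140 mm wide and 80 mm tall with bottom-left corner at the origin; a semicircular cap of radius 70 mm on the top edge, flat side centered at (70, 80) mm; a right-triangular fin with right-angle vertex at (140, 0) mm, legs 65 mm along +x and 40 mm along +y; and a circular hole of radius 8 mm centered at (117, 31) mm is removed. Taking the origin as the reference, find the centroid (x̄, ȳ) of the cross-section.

Part | A | x̄ᵢ | ȳᵢ | A·x̄ᵢ | A·ȳᵢ
rectangular body | 11200.00 | 70.00 | 40.00 | 784000.00 | 448000.00
semicircular top | 7696.90 | 70.00 | 109.71 | 538783.14 | 844418.83
triangular fin | 1300.00 | 161.67 | 13.33 | 210166.67 | 17333.33
hole | -201.06 | 117.00 | 31.00 | -23524.25 | -6232.92
Σ | 19995.84 |  |  | 1509425.56 | 1303519.24
x̄ = 1509425.56 / 19995.84 = 75.49 mm
ȳ = 1303519.24 / 19995.84 = 65.19 mm

x̄ = 75.49 mm, ȳ = 65.19 mm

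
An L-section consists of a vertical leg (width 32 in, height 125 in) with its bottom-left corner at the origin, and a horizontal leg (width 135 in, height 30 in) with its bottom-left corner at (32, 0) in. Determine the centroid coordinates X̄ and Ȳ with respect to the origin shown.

X̄ = 58.01 in, Ȳ = 38.60 in

vertical leg: A = 32 × 125 = 4000.00, centroid at (16.00, 62.50).
horizontal leg: A = 135 × 30 = 4050.00, centroid at (99.50, 15.00).
ΣA = 8050.00 in², ΣAX̄ = 466975.00 in³, ΣAȲ = 310750.00 in³.
X̄ = 466975.00/8050.00 = 58.01 in; Ȳ = 310750.00/8050.00 = 38.60 in.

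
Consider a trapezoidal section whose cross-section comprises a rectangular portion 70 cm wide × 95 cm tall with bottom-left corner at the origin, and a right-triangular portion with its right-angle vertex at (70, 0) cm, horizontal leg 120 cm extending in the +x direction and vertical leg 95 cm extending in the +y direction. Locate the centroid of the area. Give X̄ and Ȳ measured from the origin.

X̄ = 69.62 cm, Ȳ = 40.19 cm

Part | A | x̄ᵢ | ȳᵢ | A·x̄ᵢ | A·ȳᵢ
rectangular portion | 6650.00 | 35.00 | 47.50 | 232750.00 | 315875.00
triangular portion | 5700.00 | 110.00 | 31.67 | 627000.00 | 180500.00
Σ | 12350.00 |  |  | 859750.00 | 496375.00
X̄ = 859750.00 / 12350.00 = 69.62 cm
Ȳ = 496375.00 / 12350.00 = 40.19 cm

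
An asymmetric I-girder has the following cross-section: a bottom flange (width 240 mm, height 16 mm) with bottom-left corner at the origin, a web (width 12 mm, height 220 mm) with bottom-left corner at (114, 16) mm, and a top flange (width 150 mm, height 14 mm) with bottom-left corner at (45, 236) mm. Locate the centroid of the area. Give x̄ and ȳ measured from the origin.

Part | A | x̄ᵢ | ȳᵢ | A·x̄ᵢ | A·ȳᵢ
bottom flange | 3840.00 | 120.00 | 8.00 | 460800.00 | 30720.00
web | 2640.00 | 120.00 | 126.00 | 316800.00 | 332640.00
top flange | 2100.00 | 120.00 | 243.00 | 252000.00 | 510300.00
Σ | 8580.00 |  |  | 1029600.00 | 873660.00
x̄ = 1029600.00 / 8580.00 = 120.00 mm
ȳ = 873660.00 / 8580.00 = 101.83 mm

x̄ = 120.00 mm, ȳ = 101.83 mm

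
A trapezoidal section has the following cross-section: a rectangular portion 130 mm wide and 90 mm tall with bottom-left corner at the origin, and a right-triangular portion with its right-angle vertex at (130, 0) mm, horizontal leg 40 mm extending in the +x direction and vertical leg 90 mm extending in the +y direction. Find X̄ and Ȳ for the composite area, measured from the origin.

rectangular portion: A = 130 × 90 = 11700.00, centroid at (65.00, 45.00).
triangular portion: A = ½·40·90 = 1800.00, centroid at (143.33, 30.00).
ΣA = 13500.00 mm², ΣAX̄ = 1018500.00 mm³, ΣAȲ = 580500.00 mm³.
X̄ = 1018500.00/13500.00 = 75.44 mm; Ȳ = 580500.00/13500.00 = 43.00 mm.

X̄ = 75.44 mm, Ȳ = 43.00 mm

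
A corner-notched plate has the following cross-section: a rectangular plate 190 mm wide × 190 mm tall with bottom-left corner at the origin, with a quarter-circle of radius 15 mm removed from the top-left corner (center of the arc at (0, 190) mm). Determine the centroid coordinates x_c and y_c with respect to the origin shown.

plate: A = 190 × 190 = 36100.00, centroid at (95.00, 95.00).
removed quarter-circle: A = −¼π·15² = -176.71, centroid at (6.37, 183.63).
ΣA = 35923.29 mm²
ΣAx_c = (36100.00)(95.00) + (-176.71)(6.37) = 3428375.00 mm³
ΣAy_c = (36100.00)(95.00) + (-176.71)(183.63) = 3397049.23 mm³
x_c = 3428375.00 / 35923.29 = 95.44 mm
y_c = 3397049.23 / 35923.29 = 94.56 mm

x_c = 95.44 mm, y_c = 94.56 mm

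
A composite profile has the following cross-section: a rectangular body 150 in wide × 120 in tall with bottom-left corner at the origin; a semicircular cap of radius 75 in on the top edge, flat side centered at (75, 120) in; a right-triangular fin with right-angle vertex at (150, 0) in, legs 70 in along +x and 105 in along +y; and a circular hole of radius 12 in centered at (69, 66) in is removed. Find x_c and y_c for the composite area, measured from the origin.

x_c = 87.11 in, y_c = 83.85 in

Part | A | x̄ᵢ | ȳᵢ | A·x̄ᵢ | A·ȳᵢ
rectangular body | 18000.00 | 75.00 | 60.00 | 1350000.00 | 1080000.00
semicircular top | 8835.73 | 75.00 | 151.83 | 662679.70 | 1341537.52
triangular fin | 3675.00 | 173.33 | 35.00 | 637000.00 | 128625.00
hole | -452.39 | 69.00 | 66.00 | -31214.86 | -29857.70
Σ | 30058.34 |  |  | 2618464.84 | 2520304.82
x_c = 2618464.84 / 30058.34 = 87.11 in
y_c = 2520304.82 / 30058.34 = 83.85 in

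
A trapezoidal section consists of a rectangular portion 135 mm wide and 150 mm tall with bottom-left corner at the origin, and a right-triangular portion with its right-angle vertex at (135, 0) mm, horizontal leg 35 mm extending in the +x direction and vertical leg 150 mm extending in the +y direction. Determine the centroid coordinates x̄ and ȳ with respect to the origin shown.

rectangular portion: A = 135 × 150 = 20250.00, centroid at (67.50, 75.00).
triangular portion: A = ½·35·150 = 2625.00, centroid at (146.67, 50.00).
ΣA = 22875.00 mm²
ΣAx̄ = (20250.00)(67.50) + (2625.00)(146.67) = 1751875.00 mm³
ΣAȳ = (20250.00)(75.00) + (2625.00)(50.00) = 1650000.00 mm³
x̄ = 1751875.00 / 22875.00 = 76.58 mm
ȳ = 1650000.00 / 22875.00 = 72.13 mm

x̄ = 76.58 mm, ȳ = 72.13 mm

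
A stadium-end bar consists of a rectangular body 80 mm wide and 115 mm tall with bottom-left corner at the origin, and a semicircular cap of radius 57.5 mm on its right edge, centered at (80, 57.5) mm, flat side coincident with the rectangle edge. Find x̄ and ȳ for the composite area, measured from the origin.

rectangular body: A = 80 × 115 = 9200.00, centroid at (40.00, 57.50).
semicircular end: A = ½π·57.5² = 5193.45, centroid at (104.40, 57.50).
ΣA = 14393.45 mm²
ΣAx̄ = (9200.00)(40.00) + (5193.45)(104.40) = 910215.21 mm³
ΣAȳ = (9200.00)(57.50) + (5193.45)(57.50) = 827623.11 mm³
x̄ = 910215.21 / 14393.45 = 63.24 mm
ȳ = 827623.11 / 14393.45 = 57.50 mm

x̄ = 63.24 mm, ȳ = 57.50 mm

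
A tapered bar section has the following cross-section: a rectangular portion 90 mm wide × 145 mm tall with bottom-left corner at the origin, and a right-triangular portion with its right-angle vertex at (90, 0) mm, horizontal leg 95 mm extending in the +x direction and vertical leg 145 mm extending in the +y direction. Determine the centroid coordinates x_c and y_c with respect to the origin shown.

x_c = 71.48 mm, y_c = 64.15 mm

rectangular portion: A = 90 × 145 = 13050.00, centroid at (45.00, 72.50).
triangular portion: A = ½·95·145 = 6887.50, centroid at (121.67, 48.33).
ΣA = 19937.50 mm², ΣAx_c = 1425229.17 mm³, ΣAy_c = 1279020.83 mm³.
x_c = 1425229.17/19937.50 = 71.48 mm; y_c = 1279020.83/19937.50 = 64.15 mm.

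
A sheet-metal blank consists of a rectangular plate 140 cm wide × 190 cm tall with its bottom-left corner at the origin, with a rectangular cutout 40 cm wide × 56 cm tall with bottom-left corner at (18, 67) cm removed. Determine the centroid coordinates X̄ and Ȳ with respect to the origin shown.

X̄ = 72.94 cm, Ȳ = 95.00 cm

Part | A | x̄ᵢ | ȳᵢ | A·x̄ᵢ | A·ȳᵢ
plate | 26600.00 | 70.00 | 95.00 | 1862000.00 | 2527000.00
hole | -2240.00 | 38.00 | 95.00 | -85120.00 | -212800.00
Σ | 24360.00 |  |  | 1776880.00 | 2314200.00
X̄ = 1776880.00 / 24360.00 = 72.94 cm
Ȳ = 2314200.00 / 24360.00 = 95.00 cm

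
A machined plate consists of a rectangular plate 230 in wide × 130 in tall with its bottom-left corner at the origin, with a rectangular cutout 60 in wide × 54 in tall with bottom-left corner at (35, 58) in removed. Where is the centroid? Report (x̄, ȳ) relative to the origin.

plate: A = 230 × 130 = 29900.00, centroid at (115.00, 65.00).
hole: A = −(60 × 54) = -3240.00, centroid at (65.00, 85.00).
ΣA = 26660.00 in², ΣAx̄ = 3227900.00 in³, ΣAȳ = 1668100.00 in³.
x̄ = 3227900.00/26660.00 = 121.08 in; ȳ = 1668100.00/26660.00 = 62.57 in.

x̄ = 121.08 in, ȳ = 62.57 in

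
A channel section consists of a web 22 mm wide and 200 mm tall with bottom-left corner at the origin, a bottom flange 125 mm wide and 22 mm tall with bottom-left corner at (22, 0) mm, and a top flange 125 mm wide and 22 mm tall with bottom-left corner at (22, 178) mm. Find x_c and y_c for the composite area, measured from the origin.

x_c = 51.83 mm, y_c = 100.00 mm

web: A = 22 × 200 = 4400.00, centroid at (11.00, 100.00).
bottom flange: A = 125 × 22 = 2750.00, centroid at (84.50, 11.00).
top flange: A = 125 × 22 = 2750.00, centroid at (84.50, 189.00).
ΣA = 9900.00 mm²
ΣAx_c = (4400.00)(11.00) + (2750.00)(84.50) + (2750.00)(84.50) = 513150.00 mm³
ΣAy_c = (4400.00)(100.00) + (2750.00)(11.00) + (2750.00)(189.00) = 990000.00 mm³
x_c = 513150.00 / 9900.00 = 51.83 mm
y_c = 990000.00 / 9900.00 = 100.00 mm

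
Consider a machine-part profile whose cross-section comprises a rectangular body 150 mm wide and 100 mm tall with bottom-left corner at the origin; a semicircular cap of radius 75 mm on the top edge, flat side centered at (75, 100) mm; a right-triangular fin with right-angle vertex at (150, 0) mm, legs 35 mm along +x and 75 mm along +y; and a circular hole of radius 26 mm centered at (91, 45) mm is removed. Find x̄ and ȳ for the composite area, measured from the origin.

Part | A | x̄ᵢ | ȳᵢ | A·x̄ᵢ | A·ȳᵢ
rectangular body | 15000.00 | 75.00 | 50.00 | 1125000.00 | 750000.00
semicircular top | 8835.73 | 75.00 | 131.83 | 662679.70 | 1164822.93
triangular fin | 1312.50 | 161.67 | 25.00 | 212187.50 | 32812.50
hole | -2123.72 | 91.00 | 45.00 | -193258.21 | -95567.25
Σ | 23024.51 |  |  | 1806608.99 | 1852068.19
x̄ = 1806608.99 / 23024.51 = 78.46 mm
ȳ = 1852068.19 / 23024.51 = 80.44 mm

x̄ = 78.46 mm, ȳ = 80.44 mm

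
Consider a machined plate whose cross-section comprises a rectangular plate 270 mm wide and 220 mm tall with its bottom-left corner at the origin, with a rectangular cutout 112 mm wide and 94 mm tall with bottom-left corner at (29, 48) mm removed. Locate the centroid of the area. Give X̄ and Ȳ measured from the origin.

X̄ = 145.77 mm, Ȳ = 113.23 mm

Part | A | x̄ᵢ | ȳᵢ | A·x̄ᵢ | A·ȳᵢ
plate | 59400.00 | 135.00 | 110.00 | 8019000.00 | 6534000.00
hole | -10528.00 | 85.00 | 95.00 | -894880.00 | -1000160.00
Σ | 48872.00 |  |  | 7124120.00 | 5533840.00
X̄ = 7124120.00 / 48872.00 = 145.77 mm
Ȳ = 5533840.00 / 48872.00 = 113.23 mm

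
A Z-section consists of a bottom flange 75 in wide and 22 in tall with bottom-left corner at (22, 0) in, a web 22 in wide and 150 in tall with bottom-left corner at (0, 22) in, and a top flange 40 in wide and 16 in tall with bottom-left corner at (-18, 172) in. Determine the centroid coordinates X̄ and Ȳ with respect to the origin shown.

X̄ = 24.29 in, Ȳ = 81.12 in

bottom flange: A = 75 × 22 = 1650.00, centroid at (59.50, 11.00).
web: A = 22 × 150 = 3300.00, centroid at (11.00, 97.00).
top flange: A = 40 × 16 = 640.00, centroid at (2.00, 180.00).
ΣA = 5590.00 in²
ΣAX̄ = (1650.00)(59.50) + (3300.00)(11.00) + (640.00)(2.00) = 135755.00 in³
ΣAȲ = (1650.00)(11.00) + (3300.00)(97.00) + (640.00)(180.00) = 453450.00 in³
X̄ = 135755.00 / 5590.00 = 24.29 in
Ȳ = 453450.00 / 5590.00 = 81.12 in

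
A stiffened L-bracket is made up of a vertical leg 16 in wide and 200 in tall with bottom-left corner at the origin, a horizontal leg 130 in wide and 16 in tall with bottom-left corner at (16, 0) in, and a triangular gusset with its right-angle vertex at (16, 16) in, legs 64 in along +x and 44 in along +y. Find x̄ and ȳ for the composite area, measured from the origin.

x̄ = 36.88 in, ȳ = 56.79 in

vertical leg: A = 16 × 200 = 3200.00, centroid at (8.00, 100.00).
horizontal leg: A = 130 × 16 = 2080.00, centroid at (81.00, 8.00).
gusset: A = ½·64·44 = 1408.00, centroid at (37.33, 30.67).
ΣA = 6688.00 in²
ΣAx̄ = (3200.00)(8.00) + (2080.00)(81.00) + (1408.00)(37.33) = 246645.33 in³
ΣAȳ = (3200.00)(100.00) + (2080.00)(8.00) + (1408.00)(30.67) = 379818.67 in³
x̄ = 246645.33 / 6688.00 = 36.88 in
ȳ = 379818.67 / 6688.00 = 56.79 in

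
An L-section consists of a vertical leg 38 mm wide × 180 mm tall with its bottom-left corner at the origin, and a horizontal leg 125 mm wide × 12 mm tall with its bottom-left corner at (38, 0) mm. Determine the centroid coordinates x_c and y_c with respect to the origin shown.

vertical leg: A = 38 × 180 = 6840.00, centroid at (19.00, 90.00).
horizontal leg: A = 125 × 12 = 1500.00, centroid at (100.50, 6.00).
ΣA = 8340.00 mm², ΣAx_c = 280710.00 mm³, ΣAy_c = 624600.00 mm³.
x_c = 280710.00/8340.00 = 33.66 mm; y_c = 624600.00/8340.00 = 74.89 mm.

x_c = 33.66 mm, y_c = 74.89 mm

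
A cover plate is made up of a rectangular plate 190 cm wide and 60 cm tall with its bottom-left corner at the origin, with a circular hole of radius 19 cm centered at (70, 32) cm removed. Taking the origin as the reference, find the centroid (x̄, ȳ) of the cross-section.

plate: A = 190 × 60 = 11400.00, centroid at (95.00, 30.00).
hole: A = −π·19² = -1134.11, centroid at (70.00, 32.00).
ΣA = 10265.89 cm²
ΣAx̄ = (11400.00)(95.00) + (-1134.11)(70.00) = 1003611.95 cm³
ΣAȳ = (11400.00)(30.00) + (-1134.11)(32.00) = 305708.32 cm³
x̄ = 1003611.95 / 10265.89 = 97.76 cm
ȳ = 305708.32 / 10265.89 = 29.78 cm

x̄ = 97.76 cm, ȳ = 29.78 cm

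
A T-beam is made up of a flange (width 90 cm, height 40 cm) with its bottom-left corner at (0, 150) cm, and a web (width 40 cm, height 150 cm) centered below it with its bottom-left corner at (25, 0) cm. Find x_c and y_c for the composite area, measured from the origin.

x_c = 45.00 cm, y_c = 110.62 cm

web: A = 40 × 150 = 6000.00, centroid at (45.00, 75.00).
flange: A = 90 × 40 = 3600.00, centroid at (45.00, 170.00).
ΣA = 9600.00 cm², ΣAx_c = 432000.00 cm³, ΣAy_c = 1062000.00 cm³.
x_c = 432000.00/9600.00 = 45.00 cm; y_c = 1062000.00/9600.00 = 110.62 cm.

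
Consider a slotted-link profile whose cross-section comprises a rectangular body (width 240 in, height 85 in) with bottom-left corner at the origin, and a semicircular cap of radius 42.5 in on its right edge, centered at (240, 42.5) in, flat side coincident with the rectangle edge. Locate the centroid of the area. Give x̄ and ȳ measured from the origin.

rectangular body: A = 240 × 85 = 20400.00, centroid at (120.00, 42.50).
semicircular end: A = ½π·42.5² = 2837.25, centroid at (258.04, 42.50).
ΣA = 23237.25 in²
ΣAx̄ = (20400.00)(120.00) + (2837.25)(258.04) = 3180117.29 in³
ΣAȳ = (20400.00)(42.50) + (2837.25)(42.50) = 987583.16 in³
x̄ = 3180117.29 / 23237.25 = 136.85 in
ȳ = 987583.16 / 23237.25 = 42.50 in

x̄ = 136.85 in, ȳ = 42.50 in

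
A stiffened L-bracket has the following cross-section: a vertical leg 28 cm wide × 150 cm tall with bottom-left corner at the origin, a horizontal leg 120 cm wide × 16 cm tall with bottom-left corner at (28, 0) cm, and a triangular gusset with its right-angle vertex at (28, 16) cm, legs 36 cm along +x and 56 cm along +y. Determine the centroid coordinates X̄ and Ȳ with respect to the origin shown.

X̄ = 37.61 cm, Ȳ = 51.25 cm

vertical leg: A = 28 × 150 = 4200.00, centroid at (14.00, 75.00).
horizontal leg: A = 120 × 16 = 1920.00, centroid at (88.00, 8.00).
gusset: A = ½·36·56 = 1008.00, centroid at (40.00, 34.67).
ΣA = 7128.00 cm², ΣAX̄ = 268080.00 cm³, ΣAȲ = 365304.00 cm³.
X̄ = 268080.00/7128.00 = 37.61 cm; Ȳ = 365304.00/7128.00 = 51.25 cm.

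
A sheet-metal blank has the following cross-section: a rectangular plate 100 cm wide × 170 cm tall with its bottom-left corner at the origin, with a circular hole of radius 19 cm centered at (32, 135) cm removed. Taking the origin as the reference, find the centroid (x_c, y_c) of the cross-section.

x_c = 51.29 cm, y_c = 81.43 cm

Part | A | x̄ᵢ | ȳᵢ | A·x̄ᵢ | A·ȳᵢ
plate | 17000.00 | 50.00 | 85.00 | 850000.00 | 1445000.00
hole | -1134.11 | 32.00 | 135.00 | -36291.68 | -153105.52
Σ | 15865.89 |  |  | 813708.32 | 1291894.48
x_c = 813708.32 / 15865.89 = 51.29 cm
y_c = 1291894.48 / 15865.89 = 81.43 cm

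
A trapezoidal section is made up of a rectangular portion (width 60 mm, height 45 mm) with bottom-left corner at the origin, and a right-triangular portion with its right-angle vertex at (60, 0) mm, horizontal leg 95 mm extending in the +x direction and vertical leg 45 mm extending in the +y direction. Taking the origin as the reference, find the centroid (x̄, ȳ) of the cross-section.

x̄ = 57.25 mm, ȳ = 19.19 mm

Part | A | x̄ᵢ | ȳᵢ | A·x̄ᵢ | A·ȳᵢ
rectangular portion | 2700.00 | 30.00 | 22.50 | 81000.00 | 60750.00
triangular portion | 2137.50 | 91.67 | 15.00 | 195937.50 | 32062.50
Σ | 4837.50 |  |  | 276937.50 | 92812.50
x̄ = 276937.50 / 4837.50 = 57.25 mm
ȳ = 92812.50 / 4837.50 = 19.19 mm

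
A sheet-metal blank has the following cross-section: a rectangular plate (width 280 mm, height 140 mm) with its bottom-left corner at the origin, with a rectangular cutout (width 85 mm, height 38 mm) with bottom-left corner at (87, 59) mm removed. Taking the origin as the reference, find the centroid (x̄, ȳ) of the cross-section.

x̄ = 140.94 mm, ȳ = 69.28 mm

Part | A | x̄ᵢ | ȳᵢ | A·x̄ᵢ | A·ȳᵢ
plate | 39200.00 | 140.00 | 70.00 | 5488000.00 | 2744000.00
hole | -3230.00 | 129.50 | 78.00 | -418285.00 | -251940.00
Σ | 35970.00 |  |  | 5069715.00 | 2492060.00
x̄ = 5069715.00 / 35970.00 = 140.94 mm
ȳ = 2492060.00 / 35970.00 = 69.28 mm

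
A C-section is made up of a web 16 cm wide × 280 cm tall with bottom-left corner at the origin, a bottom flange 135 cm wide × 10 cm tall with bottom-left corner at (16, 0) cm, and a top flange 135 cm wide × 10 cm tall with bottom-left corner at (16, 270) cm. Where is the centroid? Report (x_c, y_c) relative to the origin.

x_c = 36.39 cm, y_c = 140.00 cm

web: A = 16 × 280 = 4480.00, centroid at (8.00, 140.00).
bottom flange: A = 135 × 10 = 1350.00, centroid at (83.50, 5.00).
top flange: A = 135 × 10 = 1350.00, centroid at (83.50, 275.00).
ΣA = 7180.00 cm², ΣAx_c = 261290.00 cm³, ΣAy_c = 1005200.00 cm³.
x_c = 261290.00/7180.00 = 36.39 cm; y_c = 1005200.00/7180.00 = 140.00 cm.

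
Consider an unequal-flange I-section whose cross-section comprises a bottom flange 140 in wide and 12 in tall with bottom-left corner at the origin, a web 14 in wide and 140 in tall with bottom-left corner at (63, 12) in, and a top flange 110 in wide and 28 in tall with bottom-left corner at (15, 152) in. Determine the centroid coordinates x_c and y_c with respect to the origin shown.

x_c = 70.00 in, y_c = 101.50 in

bottom flange: A = 140 × 12 = 1680.00, centroid at (70.00, 6.00).
web: A = 14 × 140 = 1960.00, centroid at (70.00, 82.00).
top flange: A = 110 × 28 = 3080.00, centroid at (70.00, 166.00).
ΣA = 6720.00 in²
ΣAx_c = (1680.00)(70.00) + (1960.00)(70.00) + (3080.00)(70.00) = 470400.00 in³
ΣAy_c = (1680.00)(6.00) + (1960.00)(82.00) + (3080.00)(166.00) = 682080.00 in³
x_c = 470400.00 / 6720.00 = 70.00 in
y_c = 682080.00 / 6720.00 = 101.50 in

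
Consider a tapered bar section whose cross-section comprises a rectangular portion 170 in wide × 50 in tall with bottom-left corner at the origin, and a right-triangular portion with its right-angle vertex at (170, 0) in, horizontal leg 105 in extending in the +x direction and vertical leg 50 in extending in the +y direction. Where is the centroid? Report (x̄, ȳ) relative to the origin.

x̄ = 113.31 in, ȳ = 23.03 in

Part | A | x̄ᵢ | ȳᵢ | A·x̄ᵢ | A·ȳᵢ
rectangular portion | 8500.00 | 85.00 | 25.00 | 722500.00 | 212500.00
triangular portion | 2625.00 | 205.00 | 16.67 | 538125.00 | 43750.00
Σ | 11125.00 |  |  | 1260625.00 | 256250.00
x̄ = 1260625.00 / 11125.00 = 113.31 in
ȳ = 256250.00 / 11125.00 = 23.03 in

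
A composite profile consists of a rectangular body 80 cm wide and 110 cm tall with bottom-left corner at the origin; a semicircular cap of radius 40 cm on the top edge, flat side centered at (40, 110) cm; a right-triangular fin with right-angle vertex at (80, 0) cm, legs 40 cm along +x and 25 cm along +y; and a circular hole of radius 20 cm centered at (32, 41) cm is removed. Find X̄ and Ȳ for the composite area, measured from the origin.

X̄ = 43.48 cm, Ȳ = 71.59 cm

rectangular body: A = 80 × 110 = 8800.00, centroid at (40.00, 55.00).
semicircular top: A = ½π·40² = 2513.27, centroid at (40.00, 126.98).
triangular fin: A = ½·40·25 = 500.00, centroid at (93.33, 8.33).
hole: A = −π·20² = -1256.64, centroid at (32.00, 41.00).
ΣA = 10556.64 cm²
ΣAX̄ = (8800.00)(40.00) + (2513.27)(40.00) + (500.00)(93.33) + (-1256.64)(32.00) = 458985.25 cm³
ΣAȲ = (8800.00)(55.00) + (2513.27)(126.98) + (500.00)(8.33) + (-1256.64)(41.00) = 755771.37 cm³
X̄ = 458985.25 / 10556.64 = 43.48 cm
Ȳ = 755771.37 / 10556.64 = 71.59 cm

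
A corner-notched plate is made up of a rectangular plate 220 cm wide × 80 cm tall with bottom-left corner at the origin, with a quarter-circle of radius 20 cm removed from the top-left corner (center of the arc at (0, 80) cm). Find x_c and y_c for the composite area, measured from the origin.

Part | A | x̄ᵢ | ȳᵢ | A·x̄ᵢ | A·ȳᵢ
plate | 17600.00 | 110.00 | 40.00 | 1936000.00 | 704000.00
removed quarter-circle | -314.16 | 8.49 | 71.51 | -2666.67 | -22466.07
Σ | 17285.84 |  |  | 1933333.33 | 681533.93
x_c = 1933333.33 / 17285.84 = 111.84 cm
y_c = 681533.93 / 17285.84 = 39.43 cm

x_c = 111.84 cm, y_c = 39.43 cm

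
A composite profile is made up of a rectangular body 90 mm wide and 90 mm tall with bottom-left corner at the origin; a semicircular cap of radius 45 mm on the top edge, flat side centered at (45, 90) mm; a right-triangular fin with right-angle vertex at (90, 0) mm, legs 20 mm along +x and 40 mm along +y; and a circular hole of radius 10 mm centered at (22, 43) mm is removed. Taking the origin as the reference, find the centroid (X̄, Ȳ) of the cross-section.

X̄ = 47.45 mm, Ȳ = 61.88 mm

Part | A | x̄ᵢ | ȳᵢ | A·x̄ᵢ | A·ȳᵢ
rectangular body | 8100.00 | 45.00 | 45.00 | 364500.00 | 364500.00
semicircular top | 3180.86 | 45.00 | 109.10 | 143138.82 | 347027.63
triangular fin | 400.00 | 96.67 | 13.33 | 38666.67 | 5333.33
hole | -314.16 | 22.00 | 43.00 | -6911.50 | -13508.85
Σ | 11366.70 |  |  | 539393.98 | 703352.12
X̄ = 539393.98 / 11366.70 = 47.45 mm
Ȳ = 703352.12 / 11366.70 = 61.88 mm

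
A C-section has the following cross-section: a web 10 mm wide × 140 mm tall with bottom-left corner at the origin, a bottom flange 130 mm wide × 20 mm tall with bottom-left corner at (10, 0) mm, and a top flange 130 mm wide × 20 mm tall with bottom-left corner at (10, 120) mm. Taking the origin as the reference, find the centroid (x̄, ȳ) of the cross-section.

Part | A | x̄ᵢ | ȳᵢ | A·x̄ᵢ | A·ȳᵢ
web | 1400.00 | 5.00 | 70.00 | 7000.00 | 98000.00
bottom flange | 2600.00 | 75.00 | 10.00 | 195000.00 | 26000.00
top flange | 2600.00 | 75.00 | 130.00 | 195000.00 | 338000.00
Σ | 6600.00 |  |  | 397000.00 | 462000.00
x̄ = 397000.00 / 6600.00 = 60.15 mm
ȳ = 462000.00 / 6600.00 = 70.00 mm

x̄ = 60.15 mm, ȳ = 70.00 mm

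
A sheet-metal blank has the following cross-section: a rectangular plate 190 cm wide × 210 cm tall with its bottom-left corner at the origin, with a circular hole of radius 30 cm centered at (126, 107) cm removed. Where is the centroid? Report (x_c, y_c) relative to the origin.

plate: A = 190 × 210 = 39900.00, centroid at (95.00, 105.00).
hole: A = −π·30² = -2827.43, centroid at (126.00, 107.00).
ΣA = 37072.57 cm²
ΣAx_c = (39900.00)(95.00) + (-2827.43)(126.00) = 3434243.39 cm³
ΣAy_c = (39900.00)(105.00) + (-2827.43)(107.00) = 3886964.63 cm³
x_c = 3434243.39 / 37072.57 = 92.64 cm
y_c = 3886964.63 / 37072.57 = 104.85 cm

x_c = 92.64 cm, y_c = 104.85 cm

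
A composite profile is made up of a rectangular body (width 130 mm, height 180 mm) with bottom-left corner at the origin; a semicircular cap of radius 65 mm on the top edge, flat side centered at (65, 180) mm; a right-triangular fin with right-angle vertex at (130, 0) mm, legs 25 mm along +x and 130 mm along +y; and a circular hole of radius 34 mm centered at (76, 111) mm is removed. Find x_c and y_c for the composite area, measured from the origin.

rectangular body: A = 130 × 180 = 23400.00, centroid at (65.00, 90.00).
semicircular top: A = ½π·65² = 6636.61, centroid at (65.00, 207.59).
triangular fin: A = ½·25·130 = 1625.00, centroid at (138.33, 43.33).
hole: A = −π·34² = -3631.68, centroid at (76.00, 111.00).
ΣA = 28029.93 mm²
ΣAx_c = (23400.00)(65.00) + (6636.61)(65.00) + (1625.00)(138.33) + (-3631.68)(76.00) = 1901163.84 mm³
ΣAy_c = (23400.00)(90.00) + (6636.61)(207.59) + (1625.00)(43.33) + (-3631.68)(111.00) = 3150974.00 mm³
x_c = 1901163.84 / 28029.93 = 67.83 mm
y_c = 3150974.00 / 28029.93 = 112.41 mm

x_c = 67.83 mm, y_c = 112.41 mm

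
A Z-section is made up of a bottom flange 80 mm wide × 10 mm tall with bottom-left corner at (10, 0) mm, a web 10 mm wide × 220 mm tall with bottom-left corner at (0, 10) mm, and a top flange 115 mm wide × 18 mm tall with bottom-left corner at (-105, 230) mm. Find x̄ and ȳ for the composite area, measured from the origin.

Part | A | x̄ᵢ | ȳᵢ | A·x̄ᵢ | A·ȳᵢ
bottom flange | 800.00 | 50.00 | 5.00 | 40000.00 | 4000.00
web | 2200.00 | 5.00 | 120.00 | 11000.00 | 264000.00
top flange | 2070.00 | -47.50 | 239.00 | -98325.00 | 494730.00
Σ | 5070.00 |  |  | -47325.00 | 762730.00
x̄ = -47325.00 / 5070.00 = -9.33 mm
ȳ = 762730.00 / 5070.00 = 150.44 mm

x̄ = -9.33 mm, ȳ = 150.44 mm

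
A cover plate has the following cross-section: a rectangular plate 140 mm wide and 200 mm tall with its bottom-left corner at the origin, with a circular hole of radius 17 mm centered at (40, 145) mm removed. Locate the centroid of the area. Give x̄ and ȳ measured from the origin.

x̄ = 71.01 mm, ȳ = 98.49 mm

Part | A | x̄ᵢ | ȳᵢ | A·x̄ᵢ | A·ȳᵢ
plate | 28000.00 | 70.00 | 100.00 | 1960000.00 | 2800000.00
hole | -907.92 | 40.00 | 145.00 | -36316.81 | -131648.44
Σ | 27092.08 |  |  | 1923683.19 | 2668351.56
x̄ = 1923683.19 / 27092.08 = 71.01 mm
ȳ = 2668351.56 / 27092.08 = 98.49 mm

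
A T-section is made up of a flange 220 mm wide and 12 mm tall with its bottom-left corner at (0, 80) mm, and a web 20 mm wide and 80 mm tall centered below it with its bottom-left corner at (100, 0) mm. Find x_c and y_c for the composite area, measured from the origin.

Part | A | x̄ᵢ | ȳᵢ | A·x̄ᵢ | A·ȳᵢ
web | 1600.00 | 110.00 | 40.00 | 176000.00 | 64000.00
flange | 2640.00 | 110.00 | 86.00 | 290400.00 | 227040.00
Σ | 4240.00 |  |  | 466400.00 | 291040.00
x_c = 466400.00 / 4240.00 = 110.00 mm
y_c = 291040.00 / 4240.00 = 68.64 mm

x_c = 110.00 mm, y_c = 68.64 mm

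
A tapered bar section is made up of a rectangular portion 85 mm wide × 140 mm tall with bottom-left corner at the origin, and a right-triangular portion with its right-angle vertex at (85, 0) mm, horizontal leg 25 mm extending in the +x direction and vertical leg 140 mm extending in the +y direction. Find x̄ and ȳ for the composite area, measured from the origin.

rectangular portion: A = 85 × 140 = 11900.00, centroid at (42.50, 70.00).
triangular portion: A = ½·25·140 = 1750.00, centroid at (93.33, 46.67).
ΣA = 13650.00 mm², ΣAx̄ = 669083.33 mm³, ΣAȳ = 914666.67 mm³.
x̄ = 669083.33/13650.00 = 49.02 mm; ȳ = 914666.67/13650.00 = 67.01 mm.

x̄ = 49.02 mm, ȳ = 67.01 mm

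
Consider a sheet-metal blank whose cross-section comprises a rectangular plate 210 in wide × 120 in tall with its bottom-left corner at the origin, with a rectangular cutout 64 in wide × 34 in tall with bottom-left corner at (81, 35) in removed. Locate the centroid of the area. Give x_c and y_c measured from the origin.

x_c = 104.24 in, y_c = 60.76 in

Part | A | x̄ᵢ | ȳᵢ | A·x̄ᵢ | A·ȳᵢ
plate | 25200.00 | 105.00 | 60.00 | 2646000.00 | 1512000.00
hole | -2176.00 | 113.00 | 52.00 | -245888.00 | -113152.00
Σ | 23024.00 |  |  | 2400112.00 | 1398848.00
x_c = 2400112.00 / 23024.00 = 104.24 in
y_c = 1398848.00 / 23024.00 = 60.76 in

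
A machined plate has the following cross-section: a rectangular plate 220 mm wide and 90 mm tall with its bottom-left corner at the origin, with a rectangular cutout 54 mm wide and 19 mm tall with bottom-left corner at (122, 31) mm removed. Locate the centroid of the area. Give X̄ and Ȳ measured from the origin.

X̄ = 107.87 mm, Ȳ = 45.25 mm

plate: A = 220 × 90 = 19800.00, centroid at (110.00, 45.00).
hole: A = −(54 × 19) = -1026.00, centroid at (149.00, 40.50).
ΣA = 18774.00 mm²
ΣAX̄ = (19800.00)(110.00) + (-1026.00)(149.00) = 2025126.00 mm³
ΣAȲ = (19800.00)(45.00) + (-1026.00)(40.50) = 849447.00 mm³
X̄ = 2025126.00 / 18774.00 = 107.87 mm
Ȳ = 849447.00 / 18774.00 = 45.25 mm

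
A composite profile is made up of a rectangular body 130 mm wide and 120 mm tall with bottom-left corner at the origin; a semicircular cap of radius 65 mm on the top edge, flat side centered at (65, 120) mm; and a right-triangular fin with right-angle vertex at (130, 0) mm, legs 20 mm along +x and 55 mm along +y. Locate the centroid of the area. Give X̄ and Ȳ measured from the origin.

X̄ = 66.73 mm, Ȳ = 84.50 mm

Part | A | x̄ᵢ | ȳᵢ | A·x̄ᵢ | A·ȳᵢ
rectangular body | 15600.00 | 65.00 | 60.00 | 1014000.00 | 936000.00
semicircular top | 6636.61 | 65.00 | 147.59 | 431379.94 | 979477.07
triangular fin | 550.00 | 136.67 | 18.33 | 75166.67 | 10083.33
Σ | 22786.61 |  |  | 1520546.61 | 1925560.40
X̄ = 1520546.61 / 22786.61 = 66.73 mm
Ȳ = 1925560.40 / 22786.61 = 84.50 mm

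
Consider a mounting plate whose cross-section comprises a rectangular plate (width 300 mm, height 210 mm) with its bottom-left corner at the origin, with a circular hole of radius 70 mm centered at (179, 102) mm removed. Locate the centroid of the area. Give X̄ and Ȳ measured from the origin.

X̄ = 140.62 mm, Ȳ = 105.97 mm

Part | A | x̄ᵢ | ȳᵢ | A·x̄ᵢ | A·ȳᵢ
plate | 63000.00 | 150.00 | 105.00 | 9450000.00 | 6615000.00
hole | -15393.80 | 179.00 | 102.00 | -2755490.92 | -1570168.01
Σ | 47606.20 |  |  | 6694509.08 | 5044831.99
X̄ = 6694509.08 / 47606.20 = 140.62 mm
Ȳ = 5044831.99 / 47606.20 = 105.97 mm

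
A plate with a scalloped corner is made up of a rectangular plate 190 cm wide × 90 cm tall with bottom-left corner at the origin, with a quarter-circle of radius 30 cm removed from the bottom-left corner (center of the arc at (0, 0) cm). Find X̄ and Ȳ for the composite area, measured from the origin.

plate: A = 190 × 90 = 17100.00, centroid at (95.00, 45.00).
removed quarter-circle: A = −¼π·30² = -706.86, centroid at (12.73, 12.73).
ΣA = 16393.14 cm², ΣAX̄ = 1615500.00 cm³, ΣAȲ = 760500.00 cm³.
X̄ = 1615500.00/16393.14 = 98.55 cm; Ȳ = 760500.00/16393.14 = 46.39 cm.

X̄ = 98.55 cm, Ȳ = 46.39 cm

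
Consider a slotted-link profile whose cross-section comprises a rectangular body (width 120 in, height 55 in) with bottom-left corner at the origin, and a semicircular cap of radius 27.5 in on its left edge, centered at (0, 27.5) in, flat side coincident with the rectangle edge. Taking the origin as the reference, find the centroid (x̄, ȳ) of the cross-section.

x̄ = 49.07 in, ȳ = 27.50 in

Part | A | x̄ᵢ | ȳᵢ | A·x̄ᵢ | A·ȳᵢ
rectangular body | 6600.00 | 60.00 | 27.50 | 396000.00 | 181500.00
semicircular end | 1187.91 | -11.67 | 27.50 | -13864.58 | 32667.65
Σ | 7787.91 |  |  | 382135.42 | 214167.65
x̄ = 382135.42 / 7787.91 = 49.07 in
ȳ = 214167.65 / 7787.91 = 27.50 in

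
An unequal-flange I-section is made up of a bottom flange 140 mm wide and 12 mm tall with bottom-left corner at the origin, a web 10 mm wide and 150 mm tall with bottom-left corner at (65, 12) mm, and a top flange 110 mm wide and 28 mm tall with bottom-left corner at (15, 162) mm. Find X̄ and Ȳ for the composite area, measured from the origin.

bottom flange: A = 140 × 12 = 1680.00, centroid at (70.00, 6.00).
web: A = 10 × 150 = 1500.00, centroid at (70.00, 87.00).
top flange: A = 110 × 28 = 3080.00, centroid at (70.00, 176.00).
ΣA = 6260.00 mm², ΣAX̄ = 438200.00 mm³, ΣAȲ = 682660.00 mm³.
X̄ = 438200.00/6260.00 = 70.00 mm; Ȳ = 682660.00/6260.00 = 109.05 mm.

X̄ = 70.00 mm, Ȳ = 109.05 mm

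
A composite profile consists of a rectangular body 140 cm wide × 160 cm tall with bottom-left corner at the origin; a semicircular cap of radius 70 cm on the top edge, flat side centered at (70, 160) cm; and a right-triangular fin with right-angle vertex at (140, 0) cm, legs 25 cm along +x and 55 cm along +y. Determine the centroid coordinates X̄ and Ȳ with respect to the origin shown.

X̄ = 71.75 cm, Ȳ = 106.05 cm

rectangular body: A = 140 × 160 = 22400.00, centroid at (70.00, 80.00).
semicircular top: A = ½π·70² = 7696.90, centroid at (70.00, 189.71).
triangular fin: A = ½·25·55 = 687.50, centroid at (148.33, 18.33).
ΣA = 30784.40 cm²
ΣAX̄ = (22400.00)(70.00) + (7696.90)(70.00) + (687.50)(148.33) = 2208762.31 cm³
ΣAȲ = (22400.00)(80.00) + (7696.90)(189.71) + (687.50)(18.33) = 3264775.15 cm³
X̄ = 2208762.31 / 30784.40 = 71.75 cm
Ȳ = 3264775.15 / 30784.40 = 106.05 cm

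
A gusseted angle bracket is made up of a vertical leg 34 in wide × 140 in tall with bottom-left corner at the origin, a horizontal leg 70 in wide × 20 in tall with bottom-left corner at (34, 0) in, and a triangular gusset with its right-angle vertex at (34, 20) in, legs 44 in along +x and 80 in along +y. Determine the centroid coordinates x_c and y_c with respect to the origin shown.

x_c = 33.23 in, y_c = 54.21 in

Part | A | x̄ᵢ | ȳᵢ | A·x̄ᵢ | A·ȳᵢ
vertical leg | 4760.00 | 17.00 | 70.00 | 80920.00 | 333200.00
horizontal leg | 1400.00 | 69.00 | 10.00 | 96600.00 | 14000.00
gusset | 1760.00 | 48.67 | 46.67 | 85653.33 | 82133.33
Σ | 7920.00 |  |  | 263173.33 | 429333.33
x_c = 263173.33 / 7920.00 = 33.23 in
y_c = 429333.33 / 7920.00 = 54.21 in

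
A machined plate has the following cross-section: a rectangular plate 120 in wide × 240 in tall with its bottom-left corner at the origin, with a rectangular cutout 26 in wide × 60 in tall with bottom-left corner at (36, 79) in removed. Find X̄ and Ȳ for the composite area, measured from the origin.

Part | A | x̄ᵢ | ȳᵢ | A·x̄ᵢ | A·ȳᵢ
plate | 28800.00 | 60.00 | 120.00 | 1728000.00 | 3456000.00
hole | -1560.00 | 49.00 | 109.00 | -76440.00 | -170040.00
Σ | 27240.00 |  |  | 1651560.00 | 3285960.00
X̄ = 1651560.00 / 27240.00 = 60.63 in
Ȳ = 3285960.00 / 27240.00 = 120.63 in

X̄ = 60.63 in, Ȳ = 120.63 in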